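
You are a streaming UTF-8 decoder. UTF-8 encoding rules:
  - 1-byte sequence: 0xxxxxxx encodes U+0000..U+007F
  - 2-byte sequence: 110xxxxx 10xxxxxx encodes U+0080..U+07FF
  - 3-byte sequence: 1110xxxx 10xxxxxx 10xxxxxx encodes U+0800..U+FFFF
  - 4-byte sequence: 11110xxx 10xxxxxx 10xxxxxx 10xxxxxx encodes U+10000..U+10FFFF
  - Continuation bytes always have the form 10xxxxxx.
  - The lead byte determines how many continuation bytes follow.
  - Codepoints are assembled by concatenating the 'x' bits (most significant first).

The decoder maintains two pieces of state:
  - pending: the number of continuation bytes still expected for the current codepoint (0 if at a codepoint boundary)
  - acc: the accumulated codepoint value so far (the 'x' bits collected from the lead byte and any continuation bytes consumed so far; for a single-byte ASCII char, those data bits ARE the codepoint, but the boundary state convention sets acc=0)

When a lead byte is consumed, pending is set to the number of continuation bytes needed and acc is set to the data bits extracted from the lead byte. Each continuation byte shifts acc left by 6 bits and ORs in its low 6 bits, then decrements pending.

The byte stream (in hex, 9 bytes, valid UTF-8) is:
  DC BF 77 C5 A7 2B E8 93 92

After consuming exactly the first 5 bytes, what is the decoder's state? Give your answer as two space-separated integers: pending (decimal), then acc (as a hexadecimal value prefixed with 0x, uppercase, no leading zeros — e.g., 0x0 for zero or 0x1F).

Answer: 0 0x167

Derivation:
Byte[0]=DC: 2-byte lead. pending=1, acc=0x1C
Byte[1]=BF: continuation. acc=(acc<<6)|0x3F=0x73F, pending=0
Byte[2]=77: 1-byte. pending=0, acc=0x0
Byte[3]=C5: 2-byte lead. pending=1, acc=0x5
Byte[4]=A7: continuation. acc=(acc<<6)|0x27=0x167, pending=0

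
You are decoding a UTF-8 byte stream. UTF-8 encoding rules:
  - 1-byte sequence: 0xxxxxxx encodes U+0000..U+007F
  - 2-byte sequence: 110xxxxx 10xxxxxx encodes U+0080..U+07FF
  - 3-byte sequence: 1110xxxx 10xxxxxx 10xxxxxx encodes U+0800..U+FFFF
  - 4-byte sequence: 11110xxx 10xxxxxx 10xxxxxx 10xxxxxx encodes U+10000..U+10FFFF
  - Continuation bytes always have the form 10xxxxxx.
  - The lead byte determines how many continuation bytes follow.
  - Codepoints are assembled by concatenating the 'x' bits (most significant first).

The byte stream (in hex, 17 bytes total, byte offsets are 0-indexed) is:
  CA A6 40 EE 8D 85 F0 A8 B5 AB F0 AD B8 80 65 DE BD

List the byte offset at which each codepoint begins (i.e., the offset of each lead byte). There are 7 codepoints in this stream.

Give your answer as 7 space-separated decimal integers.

Answer: 0 2 3 6 10 14 15

Derivation:
Byte[0]=CA: 2-byte lead, need 1 cont bytes. acc=0xA
Byte[1]=A6: continuation. acc=(acc<<6)|0x26=0x2A6
Completed: cp=U+02A6 (starts at byte 0)
Byte[2]=40: 1-byte ASCII. cp=U+0040
Byte[3]=EE: 3-byte lead, need 2 cont bytes. acc=0xE
Byte[4]=8D: continuation. acc=(acc<<6)|0x0D=0x38D
Byte[5]=85: continuation. acc=(acc<<6)|0x05=0xE345
Completed: cp=U+E345 (starts at byte 3)
Byte[6]=F0: 4-byte lead, need 3 cont bytes. acc=0x0
Byte[7]=A8: continuation. acc=(acc<<6)|0x28=0x28
Byte[8]=B5: continuation. acc=(acc<<6)|0x35=0xA35
Byte[9]=AB: continuation. acc=(acc<<6)|0x2B=0x28D6B
Completed: cp=U+28D6B (starts at byte 6)
Byte[10]=F0: 4-byte lead, need 3 cont bytes. acc=0x0
Byte[11]=AD: continuation. acc=(acc<<6)|0x2D=0x2D
Byte[12]=B8: continuation. acc=(acc<<6)|0x38=0xB78
Byte[13]=80: continuation. acc=(acc<<6)|0x00=0x2DE00
Completed: cp=U+2DE00 (starts at byte 10)
Byte[14]=65: 1-byte ASCII. cp=U+0065
Byte[15]=DE: 2-byte lead, need 1 cont bytes. acc=0x1E
Byte[16]=BD: continuation. acc=(acc<<6)|0x3D=0x7BD
Completed: cp=U+07BD (starts at byte 15)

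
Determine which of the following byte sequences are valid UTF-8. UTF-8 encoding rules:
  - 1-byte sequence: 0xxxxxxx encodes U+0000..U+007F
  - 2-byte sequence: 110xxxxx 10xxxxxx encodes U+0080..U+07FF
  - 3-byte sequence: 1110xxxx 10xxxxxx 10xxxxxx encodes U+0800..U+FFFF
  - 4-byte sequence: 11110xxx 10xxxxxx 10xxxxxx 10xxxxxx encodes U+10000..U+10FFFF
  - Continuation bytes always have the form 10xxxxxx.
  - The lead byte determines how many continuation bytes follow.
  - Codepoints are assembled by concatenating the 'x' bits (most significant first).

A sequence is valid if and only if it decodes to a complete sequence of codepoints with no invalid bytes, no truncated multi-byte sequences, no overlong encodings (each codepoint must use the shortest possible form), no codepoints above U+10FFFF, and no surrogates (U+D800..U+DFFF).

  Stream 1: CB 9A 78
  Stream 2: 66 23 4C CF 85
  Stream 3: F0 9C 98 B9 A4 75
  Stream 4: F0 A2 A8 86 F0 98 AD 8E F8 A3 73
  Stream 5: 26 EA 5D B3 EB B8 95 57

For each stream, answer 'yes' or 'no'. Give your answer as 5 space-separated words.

Stream 1: decodes cleanly. VALID
Stream 2: decodes cleanly. VALID
Stream 3: error at byte offset 4. INVALID
Stream 4: error at byte offset 8. INVALID
Stream 5: error at byte offset 2. INVALID

Answer: yes yes no no no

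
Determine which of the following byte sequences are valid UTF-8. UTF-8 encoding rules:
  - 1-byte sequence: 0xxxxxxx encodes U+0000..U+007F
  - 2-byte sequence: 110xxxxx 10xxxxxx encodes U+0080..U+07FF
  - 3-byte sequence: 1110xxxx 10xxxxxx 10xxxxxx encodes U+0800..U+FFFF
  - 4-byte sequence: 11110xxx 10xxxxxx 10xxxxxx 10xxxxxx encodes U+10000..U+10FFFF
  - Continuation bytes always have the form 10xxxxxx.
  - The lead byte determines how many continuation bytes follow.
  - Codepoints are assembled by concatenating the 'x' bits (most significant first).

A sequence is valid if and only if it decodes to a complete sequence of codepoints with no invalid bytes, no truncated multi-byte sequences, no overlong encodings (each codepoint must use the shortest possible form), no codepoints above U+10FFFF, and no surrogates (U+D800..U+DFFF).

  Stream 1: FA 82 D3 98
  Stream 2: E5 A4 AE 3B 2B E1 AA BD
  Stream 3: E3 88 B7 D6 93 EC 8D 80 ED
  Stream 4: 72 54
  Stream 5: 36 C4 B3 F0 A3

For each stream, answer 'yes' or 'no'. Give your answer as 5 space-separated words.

Answer: no yes no yes no

Derivation:
Stream 1: error at byte offset 0. INVALID
Stream 2: decodes cleanly. VALID
Stream 3: error at byte offset 9. INVALID
Stream 4: decodes cleanly. VALID
Stream 5: error at byte offset 5. INVALID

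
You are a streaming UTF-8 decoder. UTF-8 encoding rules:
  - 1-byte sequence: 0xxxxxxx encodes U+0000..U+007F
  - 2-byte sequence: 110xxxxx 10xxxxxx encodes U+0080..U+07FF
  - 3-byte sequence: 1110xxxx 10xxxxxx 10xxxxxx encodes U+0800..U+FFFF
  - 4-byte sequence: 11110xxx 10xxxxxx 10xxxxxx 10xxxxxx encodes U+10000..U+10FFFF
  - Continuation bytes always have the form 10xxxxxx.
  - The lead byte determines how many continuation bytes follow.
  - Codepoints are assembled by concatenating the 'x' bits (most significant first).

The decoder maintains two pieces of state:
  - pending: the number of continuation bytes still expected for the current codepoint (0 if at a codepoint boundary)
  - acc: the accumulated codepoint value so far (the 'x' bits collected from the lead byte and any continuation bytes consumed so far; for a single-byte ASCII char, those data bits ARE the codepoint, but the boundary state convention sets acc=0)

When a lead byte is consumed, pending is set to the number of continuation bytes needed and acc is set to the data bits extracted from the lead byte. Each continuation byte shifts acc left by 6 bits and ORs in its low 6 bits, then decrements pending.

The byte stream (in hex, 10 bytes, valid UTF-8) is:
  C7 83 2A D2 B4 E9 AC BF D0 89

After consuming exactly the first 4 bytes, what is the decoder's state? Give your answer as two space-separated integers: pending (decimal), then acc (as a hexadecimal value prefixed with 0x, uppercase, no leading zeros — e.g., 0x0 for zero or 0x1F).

Byte[0]=C7: 2-byte lead. pending=1, acc=0x7
Byte[1]=83: continuation. acc=(acc<<6)|0x03=0x1C3, pending=0
Byte[2]=2A: 1-byte. pending=0, acc=0x0
Byte[3]=D2: 2-byte lead. pending=1, acc=0x12

Answer: 1 0x12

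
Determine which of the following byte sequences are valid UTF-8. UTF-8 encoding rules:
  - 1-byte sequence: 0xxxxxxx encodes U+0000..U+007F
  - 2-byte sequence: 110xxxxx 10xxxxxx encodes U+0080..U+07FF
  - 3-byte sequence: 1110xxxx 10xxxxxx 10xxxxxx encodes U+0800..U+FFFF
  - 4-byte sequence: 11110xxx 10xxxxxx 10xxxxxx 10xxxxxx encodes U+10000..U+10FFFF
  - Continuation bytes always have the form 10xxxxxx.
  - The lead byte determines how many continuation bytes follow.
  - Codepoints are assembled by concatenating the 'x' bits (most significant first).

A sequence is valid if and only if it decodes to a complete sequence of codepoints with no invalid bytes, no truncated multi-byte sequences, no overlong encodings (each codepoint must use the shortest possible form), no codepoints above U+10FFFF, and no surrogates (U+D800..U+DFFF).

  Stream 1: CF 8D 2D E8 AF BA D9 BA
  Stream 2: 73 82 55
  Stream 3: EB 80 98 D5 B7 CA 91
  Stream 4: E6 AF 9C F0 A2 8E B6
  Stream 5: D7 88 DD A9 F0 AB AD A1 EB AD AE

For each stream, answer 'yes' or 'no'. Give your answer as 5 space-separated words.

Answer: yes no yes yes yes

Derivation:
Stream 1: decodes cleanly. VALID
Stream 2: error at byte offset 1. INVALID
Stream 3: decodes cleanly. VALID
Stream 4: decodes cleanly. VALID
Stream 5: decodes cleanly. VALID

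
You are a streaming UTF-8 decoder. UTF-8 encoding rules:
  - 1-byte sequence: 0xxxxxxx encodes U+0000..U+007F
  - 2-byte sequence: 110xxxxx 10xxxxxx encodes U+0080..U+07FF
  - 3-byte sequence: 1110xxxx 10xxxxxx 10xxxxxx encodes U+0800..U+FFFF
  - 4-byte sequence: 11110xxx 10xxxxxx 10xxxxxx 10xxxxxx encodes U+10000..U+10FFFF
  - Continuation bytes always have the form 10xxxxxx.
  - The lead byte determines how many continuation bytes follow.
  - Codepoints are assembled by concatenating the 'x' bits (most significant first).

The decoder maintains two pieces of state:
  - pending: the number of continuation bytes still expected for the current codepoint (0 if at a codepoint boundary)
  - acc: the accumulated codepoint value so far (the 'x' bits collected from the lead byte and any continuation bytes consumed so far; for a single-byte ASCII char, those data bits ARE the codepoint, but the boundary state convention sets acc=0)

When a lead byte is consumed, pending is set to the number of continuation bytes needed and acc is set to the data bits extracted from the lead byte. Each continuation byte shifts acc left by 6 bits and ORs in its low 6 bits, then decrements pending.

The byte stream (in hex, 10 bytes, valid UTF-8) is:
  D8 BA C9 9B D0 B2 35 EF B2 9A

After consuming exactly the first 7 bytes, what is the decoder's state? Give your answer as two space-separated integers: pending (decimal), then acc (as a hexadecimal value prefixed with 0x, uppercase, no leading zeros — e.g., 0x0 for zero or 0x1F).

Byte[0]=D8: 2-byte lead. pending=1, acc=0x18
Byte[1]=BA: continuation. acc=(acc<<6)|0x3A=0x63A, pending=0
Byte[2]=C9: 2-byte lead. pending=1, acc=0x9
Byte[3]=9B: continuation. acc=(acc<<6)|0x1B=0x25B, pending=0
Byte[4]=D0: 2-byte lead. pending=1, acc=0x10
Byte[5]=B2: continuation. acc=(acc<<6)|0x32=0x432, pending=0
Byte[6]=35: 1-byte. pending=0, acc=0x0

Answer: 0 0x0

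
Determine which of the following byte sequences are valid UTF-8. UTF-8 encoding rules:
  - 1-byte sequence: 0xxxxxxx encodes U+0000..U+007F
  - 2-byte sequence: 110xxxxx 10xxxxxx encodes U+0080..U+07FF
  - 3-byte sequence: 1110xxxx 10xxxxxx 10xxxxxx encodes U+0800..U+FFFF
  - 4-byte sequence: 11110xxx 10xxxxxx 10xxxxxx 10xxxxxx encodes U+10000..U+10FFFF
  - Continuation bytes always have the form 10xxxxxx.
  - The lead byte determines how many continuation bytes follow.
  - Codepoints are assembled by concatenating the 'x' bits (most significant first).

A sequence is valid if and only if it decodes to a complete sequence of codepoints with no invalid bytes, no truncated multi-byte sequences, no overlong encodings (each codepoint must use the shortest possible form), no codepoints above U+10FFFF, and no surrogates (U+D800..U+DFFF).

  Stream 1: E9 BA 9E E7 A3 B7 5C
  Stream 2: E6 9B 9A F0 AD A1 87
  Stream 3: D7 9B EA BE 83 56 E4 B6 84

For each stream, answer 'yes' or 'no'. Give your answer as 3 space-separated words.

Stream 1: decodes cleanly. VALID
Stream 2: decodes cleanly. VALID
Stream 3: decodes cleanly. VALID

Answer: yes yes yes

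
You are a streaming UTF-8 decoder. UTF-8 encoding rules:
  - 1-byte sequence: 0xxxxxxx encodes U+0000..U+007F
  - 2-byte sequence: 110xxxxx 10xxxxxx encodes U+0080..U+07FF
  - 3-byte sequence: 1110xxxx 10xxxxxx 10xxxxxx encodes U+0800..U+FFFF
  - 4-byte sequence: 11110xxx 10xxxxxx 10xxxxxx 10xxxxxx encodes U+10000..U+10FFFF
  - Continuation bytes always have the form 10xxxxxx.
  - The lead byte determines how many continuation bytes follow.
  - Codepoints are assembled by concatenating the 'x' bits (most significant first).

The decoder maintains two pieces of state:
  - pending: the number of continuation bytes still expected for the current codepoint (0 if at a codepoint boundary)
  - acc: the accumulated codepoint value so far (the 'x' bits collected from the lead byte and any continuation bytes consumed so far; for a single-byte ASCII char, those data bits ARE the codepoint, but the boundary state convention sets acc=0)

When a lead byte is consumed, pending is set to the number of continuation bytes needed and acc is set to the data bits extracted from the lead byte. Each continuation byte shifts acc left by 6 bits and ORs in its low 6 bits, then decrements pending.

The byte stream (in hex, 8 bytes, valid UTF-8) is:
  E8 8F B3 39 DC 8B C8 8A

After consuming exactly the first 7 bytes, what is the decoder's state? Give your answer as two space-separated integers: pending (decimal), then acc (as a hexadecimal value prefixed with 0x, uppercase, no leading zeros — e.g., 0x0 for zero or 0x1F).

Byte[0]=E8: 3-byte lead. pending=2, acc=0x8
Byte[1]=8F: continuation. acc=(acc<<6)|0x0F=0x20F, pending=1
Byte[2]=B3: continuation. acc=(acc<<6)|0x33=0x83F3, pending=0
Byte[3]=39: 1-byte. pending=0, acc=0x0
Byte[4]=DC: 2-byte lead. pending=1, acc=0x1C
Byte[5]=8B: continuation. acc=(acc<<6)|0x0B=0x70B, pending=0
Byte[6]=C8: 2-byte lead. pending=1, acc=0x8

Answer: 1 0x8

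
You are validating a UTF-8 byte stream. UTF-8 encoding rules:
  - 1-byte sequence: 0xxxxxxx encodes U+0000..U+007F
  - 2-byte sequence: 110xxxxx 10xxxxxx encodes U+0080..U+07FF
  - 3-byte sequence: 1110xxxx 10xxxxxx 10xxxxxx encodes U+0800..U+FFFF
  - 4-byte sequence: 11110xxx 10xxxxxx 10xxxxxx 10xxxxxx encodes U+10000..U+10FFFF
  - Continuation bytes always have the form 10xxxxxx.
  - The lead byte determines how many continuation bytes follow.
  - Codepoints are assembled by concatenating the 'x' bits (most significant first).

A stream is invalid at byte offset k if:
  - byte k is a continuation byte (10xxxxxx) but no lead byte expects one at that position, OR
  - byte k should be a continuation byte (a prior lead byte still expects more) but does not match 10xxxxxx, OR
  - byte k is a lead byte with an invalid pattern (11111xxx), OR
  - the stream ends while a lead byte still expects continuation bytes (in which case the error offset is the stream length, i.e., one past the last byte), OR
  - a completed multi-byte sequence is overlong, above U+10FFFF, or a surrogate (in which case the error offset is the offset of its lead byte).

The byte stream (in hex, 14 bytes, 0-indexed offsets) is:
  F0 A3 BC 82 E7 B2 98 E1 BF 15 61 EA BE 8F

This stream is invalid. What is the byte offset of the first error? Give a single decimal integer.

Answer: 9

Derivation:
Byte[0]=F0: 4-byte lead, need 3 cont bytes. acc=0x0
Byte[1]=A3: continuation. acc=(acc<<6)|0x23=0x23
Byte[2]=BC: continuation. acc=(acc<<6)|0x3C=0x8FC
Byte[3]=82: continuation. acc=(acc<<6)|0x02=0x23F02
Completed: cp=U+23F02 (starts at byte 0)
Byte[4]=E7: 3-byte lead, need 2 cont bytes. acc=0x7
Byte[5]=B2: continuation. acc=(acc<<6)|0x32=0x1F2
Byte[6]=98: continuation. acc=(acc<<6)|0x18=0x7C98
Completed: cp=U+7C98 (starts at byte 4)
Byte[7]=E1: 3-byte lead, need 2 cont bytes. acc=0x1
Byte[8]=BF: continuation. acc=(acc<<6)|0x3F=0x7F
Byte[9]=15: expected 10xxxxxx continuation. INVALID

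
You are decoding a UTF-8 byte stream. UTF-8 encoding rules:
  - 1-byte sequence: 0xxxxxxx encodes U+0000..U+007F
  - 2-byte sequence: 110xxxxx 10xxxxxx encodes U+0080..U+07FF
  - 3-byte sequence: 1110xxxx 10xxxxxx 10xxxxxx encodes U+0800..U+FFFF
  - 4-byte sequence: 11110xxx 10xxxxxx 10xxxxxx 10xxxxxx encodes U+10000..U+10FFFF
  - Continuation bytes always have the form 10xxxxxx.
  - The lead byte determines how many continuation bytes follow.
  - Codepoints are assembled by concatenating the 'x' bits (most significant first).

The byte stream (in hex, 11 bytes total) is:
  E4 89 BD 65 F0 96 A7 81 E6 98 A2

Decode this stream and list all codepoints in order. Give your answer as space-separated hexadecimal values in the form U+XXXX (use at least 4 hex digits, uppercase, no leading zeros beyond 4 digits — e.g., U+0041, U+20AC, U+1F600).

Byte[0]=E4: 3-byte lead, need 2 cont bytes. acc=0x4
Byte[1]=89: continuation. acc=(acc<<6)|0x09=0x109
Byte[2]=BD: continuation. acc=(acc<<6)|0x3D=0x427D
Completed: cp=U+427D (starts at byte 0)
Byte[3]=65: 1-byte ASCII. cp=U+0065
Byte[4]=F0: 4-byte lead, need 3 cont bytes. acc=0x0
Byte[5]=96: continuation. acc=(acc<<6)|0x16=0x16
Byte[6]=A7: continuation. acc=(acc<<6)|0x27=0x5A7
Byte[7]=81: continuation. acc=(acc<<6)|0x01=0x169C1
Completed: cp=U+169C1 (starts at byte 4)
Byte[8]=E6: 3-byte lead, need 2 cont bytes. acc=0x6
Byte[9]=98: continuation. acc=(acc<<6)|0x18=0x198
Byte[10]=A2: continuation. acc=(acc<<6)|0x22=0x6622
Completed: cp=U+6622 (starts at byte 8)

Answer: U+427D U+0065 U+169C1 U+6622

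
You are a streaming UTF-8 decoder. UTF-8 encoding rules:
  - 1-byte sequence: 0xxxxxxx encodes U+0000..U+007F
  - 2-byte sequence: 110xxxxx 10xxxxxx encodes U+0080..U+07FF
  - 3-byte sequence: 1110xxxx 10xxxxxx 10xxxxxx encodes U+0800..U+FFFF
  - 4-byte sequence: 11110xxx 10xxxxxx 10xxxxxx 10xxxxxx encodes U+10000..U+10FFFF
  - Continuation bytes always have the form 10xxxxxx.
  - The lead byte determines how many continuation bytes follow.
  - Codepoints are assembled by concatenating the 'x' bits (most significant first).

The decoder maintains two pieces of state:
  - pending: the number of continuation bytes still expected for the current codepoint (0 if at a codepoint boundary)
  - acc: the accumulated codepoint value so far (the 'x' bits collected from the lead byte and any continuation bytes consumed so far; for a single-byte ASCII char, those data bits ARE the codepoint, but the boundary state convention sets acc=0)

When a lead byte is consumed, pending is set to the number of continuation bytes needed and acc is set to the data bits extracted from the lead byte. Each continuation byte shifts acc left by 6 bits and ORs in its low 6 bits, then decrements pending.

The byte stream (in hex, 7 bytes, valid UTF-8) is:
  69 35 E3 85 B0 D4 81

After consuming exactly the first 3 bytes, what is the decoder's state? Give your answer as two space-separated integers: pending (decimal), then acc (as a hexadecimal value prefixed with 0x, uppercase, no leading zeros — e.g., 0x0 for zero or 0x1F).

Answer: 2 0x3

Derivation:
Byte[0]=69: 1-byte. pending=0, acc=0x0
Byte[1]=35: 1-byte. pending=0, acc=0x0
Byte[2]=E3: 3-byte lead. pending=2, acc=0x3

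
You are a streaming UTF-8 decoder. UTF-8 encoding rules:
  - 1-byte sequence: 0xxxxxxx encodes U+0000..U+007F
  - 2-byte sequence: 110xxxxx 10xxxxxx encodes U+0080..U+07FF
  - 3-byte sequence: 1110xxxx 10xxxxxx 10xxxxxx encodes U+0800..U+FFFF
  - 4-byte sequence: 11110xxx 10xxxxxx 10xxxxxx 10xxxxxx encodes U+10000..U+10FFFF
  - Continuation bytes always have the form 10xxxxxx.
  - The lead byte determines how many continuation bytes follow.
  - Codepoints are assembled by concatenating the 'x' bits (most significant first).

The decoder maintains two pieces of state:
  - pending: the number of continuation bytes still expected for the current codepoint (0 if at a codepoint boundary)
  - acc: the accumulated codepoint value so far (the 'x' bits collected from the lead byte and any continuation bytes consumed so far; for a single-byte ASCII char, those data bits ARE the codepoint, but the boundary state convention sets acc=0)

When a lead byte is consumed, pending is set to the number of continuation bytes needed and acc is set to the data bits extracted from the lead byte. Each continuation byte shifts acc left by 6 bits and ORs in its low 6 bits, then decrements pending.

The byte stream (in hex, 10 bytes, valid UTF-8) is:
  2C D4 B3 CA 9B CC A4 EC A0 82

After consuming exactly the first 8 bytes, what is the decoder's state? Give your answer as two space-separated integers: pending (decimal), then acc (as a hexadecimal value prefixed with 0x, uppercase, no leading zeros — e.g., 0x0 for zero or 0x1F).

Byte[0]=2C: 1-byte. pending=0, acc=0x0
Byte[1]=D4: 2-byte lead. pending=1, acc=0x14
Byte[2]=B3: continuation. acc=(acc<<6)|0x33=0x533, pending=0
Byte[3]=CA: 2-byte lead. pending=1, acc=0xA
Byte[4]=9B: continuation. acc=(acc<<6)|0x1B=0x29B, pending=0
Byte[5]=CC: 2-byte lead. pending=1, acc=0xC
Byte[6]=A4: continuation. acc=(acc<<6)|0x24=0x324, pending=0
Byte[7]=EC: 3-byte lead. pending=2, acc=0xC

Answer: 2 0xC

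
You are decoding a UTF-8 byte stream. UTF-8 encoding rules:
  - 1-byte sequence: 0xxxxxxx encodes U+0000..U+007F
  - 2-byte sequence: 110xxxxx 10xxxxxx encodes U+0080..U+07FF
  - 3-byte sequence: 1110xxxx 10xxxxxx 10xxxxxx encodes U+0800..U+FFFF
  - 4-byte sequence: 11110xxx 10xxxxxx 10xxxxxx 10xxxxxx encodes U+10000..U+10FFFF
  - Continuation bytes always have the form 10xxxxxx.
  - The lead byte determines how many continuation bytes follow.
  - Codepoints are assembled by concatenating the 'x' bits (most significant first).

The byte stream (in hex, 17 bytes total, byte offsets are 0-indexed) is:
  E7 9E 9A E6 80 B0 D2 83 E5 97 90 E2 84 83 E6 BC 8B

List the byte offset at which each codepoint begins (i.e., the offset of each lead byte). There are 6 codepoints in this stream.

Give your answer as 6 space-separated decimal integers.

Byte[0]=E7: 3-byte lead, need 2 cont bytes. acc=0x7
Byte[1]=9E: continuation. acc=(acc<<6)|0x1E=0x1DE
Byte[2]=9A: continuation. acc=(acc<<6)|0x1A=0x779A
Completed: cp=U+779A (starts at byte 0)
Byte[3]=E6: 3-byte lead, need 2 cont bytes. acc=0x6
Byte[4]=80: continuation. acc=(acc<<6)|0x00=0x180
Byte[5]=B0: continuation. acc=(acc<<6)|0x30=0x6030
Completed: cp=U+6030 (starts at byte 3)
Byte[6]=D2: 2-byte lead, need 1 cont bytes. acc=0x12
Byte[7]=83: continuation. acc=(acc<<6)|0x03=0x483
Completed: cp=U+0483 (starts at byte 6)
Byte[8]=E5: 3-byte lead, need 2 cont bytes. acc=0x5
Byte[9]=97: continuation. acc=(acc<<6)|0x17=0x157
Byte[10]=90: continuation. acc=(acc<<6)|0x10=0x55D0
Completed: cp=U+55D0 (starts at byte 8)
Byte[11]=E2: 3-byte lead, need 2 cont bytes. acc=0x2
Byte[12]=84: continuation. acc=(acc<<6)|0x04=0x84
Byte[13]=83: continuation. acc=(acc<<6)|0x03=0x2103
Completed: cp=U+2103 (starts at byte 11)
Byte[14]=E6: 3-byte lead, need 2 cont bytes. acc=0x6
Byte[15]=BC: continuation. acc=(acc<<6)|0x3C=0x1BC
Byte[16]=8B: continuation. acc=(acc<<6)|0x0B=0x6F0B
Completed: cp=U+6F0B (starts at byte 14)

Answer: 0 3 6 8 11 14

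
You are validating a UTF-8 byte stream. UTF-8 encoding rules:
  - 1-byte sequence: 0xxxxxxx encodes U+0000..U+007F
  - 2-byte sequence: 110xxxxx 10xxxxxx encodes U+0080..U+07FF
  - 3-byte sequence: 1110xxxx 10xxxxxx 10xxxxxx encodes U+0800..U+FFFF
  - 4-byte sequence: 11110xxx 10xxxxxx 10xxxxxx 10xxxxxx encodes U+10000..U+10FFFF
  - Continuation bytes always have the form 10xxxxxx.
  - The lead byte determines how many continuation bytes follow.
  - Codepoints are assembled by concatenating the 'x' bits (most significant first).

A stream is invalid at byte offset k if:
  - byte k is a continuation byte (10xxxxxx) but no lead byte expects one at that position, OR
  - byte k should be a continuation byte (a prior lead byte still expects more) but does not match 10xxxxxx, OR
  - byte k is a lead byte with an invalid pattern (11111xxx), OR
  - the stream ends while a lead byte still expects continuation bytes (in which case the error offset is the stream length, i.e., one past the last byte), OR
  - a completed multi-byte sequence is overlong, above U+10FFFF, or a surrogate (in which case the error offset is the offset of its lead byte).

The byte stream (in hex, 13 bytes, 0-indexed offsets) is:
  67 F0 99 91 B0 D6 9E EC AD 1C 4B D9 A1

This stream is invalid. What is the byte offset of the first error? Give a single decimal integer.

Byte[0]=67: 1-byte ASCII. cp=U+0067
Byte[1]=F0: 4-byte lead, need 3 cont bytes. acc=0x0
Byte[2]=99: continuation. acc=(acc<<6)|0x19=0x19
Byte[3]=91: continuation. acc=(acc<<6)|0x11=0x651
Byte[4]=B0: continuation. acc=(acc<<6)|0x30=0x19470
Completed: cp=U+19470 (starts at byte 1)
Byte[5]=D6: 2-byte lead, need 1 cont bytes. acc=0x16
Byte[6]=9E: continuation. acc=(acc<<6)|0x1E=0x59E
Completed: cp=U+059E (starts at byte 5)
Byte[7]=EC: 3-byte lead, need 2 cont bytes. acc=0xC
Byte[8]=AD: continuation. acc=(acc<<6)|0x2D=0x32D
Byte[9]=1C: expected 10xxxxxx continuation. INVALID

Answer: 9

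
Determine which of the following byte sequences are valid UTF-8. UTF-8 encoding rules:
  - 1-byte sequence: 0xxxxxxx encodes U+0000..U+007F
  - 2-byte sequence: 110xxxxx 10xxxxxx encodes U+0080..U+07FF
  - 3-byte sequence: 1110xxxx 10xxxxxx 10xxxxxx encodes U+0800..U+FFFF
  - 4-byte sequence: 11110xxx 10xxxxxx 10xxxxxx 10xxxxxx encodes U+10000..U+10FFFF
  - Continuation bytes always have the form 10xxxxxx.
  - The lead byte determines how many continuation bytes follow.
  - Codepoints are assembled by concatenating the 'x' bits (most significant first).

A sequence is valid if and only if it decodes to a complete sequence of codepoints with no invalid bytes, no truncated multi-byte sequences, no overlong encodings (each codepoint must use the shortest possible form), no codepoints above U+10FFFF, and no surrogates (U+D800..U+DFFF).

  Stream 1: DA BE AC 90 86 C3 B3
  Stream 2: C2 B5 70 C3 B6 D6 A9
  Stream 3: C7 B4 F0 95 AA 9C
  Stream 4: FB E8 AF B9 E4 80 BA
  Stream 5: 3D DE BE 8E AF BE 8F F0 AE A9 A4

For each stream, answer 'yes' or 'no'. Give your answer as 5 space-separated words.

Stream 1: error at byte offset 2. INVALID
Stream 2: decodes cleanly. VALID
Stream 3: decodes cleanly. VALID
Stream 4: error at byte offset 0. INVALID
Stream 5: error at byte offset 3. INVALID

Answer: no yes yes no no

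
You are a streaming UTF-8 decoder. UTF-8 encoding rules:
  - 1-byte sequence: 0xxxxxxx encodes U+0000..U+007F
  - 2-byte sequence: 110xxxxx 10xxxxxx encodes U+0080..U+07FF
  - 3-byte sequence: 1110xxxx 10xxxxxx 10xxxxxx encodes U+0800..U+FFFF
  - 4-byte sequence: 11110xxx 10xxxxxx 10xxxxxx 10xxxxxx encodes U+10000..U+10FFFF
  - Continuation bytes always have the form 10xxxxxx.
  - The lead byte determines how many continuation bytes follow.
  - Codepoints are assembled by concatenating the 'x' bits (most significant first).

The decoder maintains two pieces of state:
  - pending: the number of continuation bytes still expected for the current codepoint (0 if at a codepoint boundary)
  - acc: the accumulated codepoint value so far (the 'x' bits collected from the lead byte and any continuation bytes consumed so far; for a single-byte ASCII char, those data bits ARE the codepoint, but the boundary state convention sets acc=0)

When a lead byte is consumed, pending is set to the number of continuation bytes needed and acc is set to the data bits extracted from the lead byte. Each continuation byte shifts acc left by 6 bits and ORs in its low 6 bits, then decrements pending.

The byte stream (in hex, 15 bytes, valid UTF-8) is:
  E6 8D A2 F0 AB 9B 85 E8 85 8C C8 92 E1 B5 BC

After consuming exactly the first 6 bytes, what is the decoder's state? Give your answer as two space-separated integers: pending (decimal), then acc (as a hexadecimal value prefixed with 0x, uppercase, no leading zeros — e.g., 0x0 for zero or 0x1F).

Byte[0]=E6: 3-byte lead. pending=2, acc=0x6
Byte[1]=8D: continuation. acc=(acc<<6)|0x0D=0x18D, pending=1
Byte[2]=A2: continuation. acc=(acc<<6)|0x22=0x6362, pending=0
Byte[3]=F0: 4-byte lead. pending=3, acc=0x0
Byte[4]=AB: continuation. acc=(acc<<6)|0x2B=0x2B, pending=2
Byte[5]=9B: continuation. acc=(acc<<6)|0x1B=0xADB, pending=1

Answer: 1 0xADB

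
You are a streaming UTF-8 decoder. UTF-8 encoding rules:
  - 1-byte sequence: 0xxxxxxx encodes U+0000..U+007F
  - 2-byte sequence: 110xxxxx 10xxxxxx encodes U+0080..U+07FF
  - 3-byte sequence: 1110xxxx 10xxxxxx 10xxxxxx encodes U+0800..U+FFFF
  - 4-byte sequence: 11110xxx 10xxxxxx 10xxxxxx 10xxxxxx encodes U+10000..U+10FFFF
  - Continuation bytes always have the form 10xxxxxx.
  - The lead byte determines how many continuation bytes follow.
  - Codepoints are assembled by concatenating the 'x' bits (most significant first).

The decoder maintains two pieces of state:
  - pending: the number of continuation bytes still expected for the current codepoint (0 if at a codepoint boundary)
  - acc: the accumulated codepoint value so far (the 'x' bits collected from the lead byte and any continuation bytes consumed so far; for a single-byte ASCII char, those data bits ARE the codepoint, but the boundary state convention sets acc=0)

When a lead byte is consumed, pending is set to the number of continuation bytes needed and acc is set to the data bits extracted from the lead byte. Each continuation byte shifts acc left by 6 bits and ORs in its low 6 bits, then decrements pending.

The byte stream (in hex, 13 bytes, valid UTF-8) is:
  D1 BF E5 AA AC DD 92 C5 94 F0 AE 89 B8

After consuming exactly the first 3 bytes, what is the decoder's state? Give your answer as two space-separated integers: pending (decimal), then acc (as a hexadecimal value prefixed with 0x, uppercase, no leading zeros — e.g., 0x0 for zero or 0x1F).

Answer: 2 0x5

Derivation:
Byte[0]=D1: 2-byte lead. pending=1, acc=0x11
Byte[1]=BF: continuation. acc=(acc<<6)|0x3F=0x47F, pending=0
Byte[2]=E5: 3-byte lead. pending=2, acc=0x5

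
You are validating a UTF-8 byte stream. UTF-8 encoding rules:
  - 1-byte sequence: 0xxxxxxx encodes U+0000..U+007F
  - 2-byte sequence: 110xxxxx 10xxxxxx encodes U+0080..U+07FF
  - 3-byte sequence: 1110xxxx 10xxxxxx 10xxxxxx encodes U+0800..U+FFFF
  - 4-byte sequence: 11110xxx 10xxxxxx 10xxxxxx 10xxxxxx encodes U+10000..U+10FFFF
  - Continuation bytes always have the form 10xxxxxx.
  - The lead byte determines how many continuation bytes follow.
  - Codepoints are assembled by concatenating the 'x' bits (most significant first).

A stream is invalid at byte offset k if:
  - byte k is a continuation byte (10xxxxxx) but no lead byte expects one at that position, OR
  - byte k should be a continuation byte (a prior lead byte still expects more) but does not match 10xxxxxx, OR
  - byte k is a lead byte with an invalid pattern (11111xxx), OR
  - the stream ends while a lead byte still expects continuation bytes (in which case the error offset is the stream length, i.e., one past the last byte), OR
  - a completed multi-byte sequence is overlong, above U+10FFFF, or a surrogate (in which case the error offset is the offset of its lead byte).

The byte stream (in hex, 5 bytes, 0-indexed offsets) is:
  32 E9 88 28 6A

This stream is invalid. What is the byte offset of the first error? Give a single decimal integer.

Byte[0]=32: 1-byte ASCII. cp=U+0032
Byte[1]=E9: 3-byte lead, need 2 cont bytes. acc=0x9
Byte[2]=88: continuation. acc=(acc<<6)|0x08=0x248
Byte[3]=28: expected 10xxxxxx continuation. INVALID

Answer: 3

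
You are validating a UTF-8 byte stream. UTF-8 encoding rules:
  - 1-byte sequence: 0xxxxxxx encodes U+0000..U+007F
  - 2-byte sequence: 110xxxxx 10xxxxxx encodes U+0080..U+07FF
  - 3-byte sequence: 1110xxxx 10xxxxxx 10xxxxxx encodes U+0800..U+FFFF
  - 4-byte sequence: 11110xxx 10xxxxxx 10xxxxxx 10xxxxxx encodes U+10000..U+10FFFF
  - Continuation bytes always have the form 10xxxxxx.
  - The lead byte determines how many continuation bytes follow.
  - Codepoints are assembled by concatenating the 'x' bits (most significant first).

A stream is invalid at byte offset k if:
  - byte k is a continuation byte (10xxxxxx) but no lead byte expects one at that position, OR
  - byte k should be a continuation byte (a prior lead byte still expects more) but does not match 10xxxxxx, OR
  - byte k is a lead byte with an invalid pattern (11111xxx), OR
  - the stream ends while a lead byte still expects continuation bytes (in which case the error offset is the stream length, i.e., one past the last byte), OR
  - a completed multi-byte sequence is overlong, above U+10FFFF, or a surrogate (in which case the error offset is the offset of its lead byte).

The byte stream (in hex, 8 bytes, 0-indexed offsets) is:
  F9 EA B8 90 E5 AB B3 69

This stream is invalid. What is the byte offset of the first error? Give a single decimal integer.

Byte[0]=F9: INVALID lead byte (not 0xxx/110x/1110/11110)

Answer: 0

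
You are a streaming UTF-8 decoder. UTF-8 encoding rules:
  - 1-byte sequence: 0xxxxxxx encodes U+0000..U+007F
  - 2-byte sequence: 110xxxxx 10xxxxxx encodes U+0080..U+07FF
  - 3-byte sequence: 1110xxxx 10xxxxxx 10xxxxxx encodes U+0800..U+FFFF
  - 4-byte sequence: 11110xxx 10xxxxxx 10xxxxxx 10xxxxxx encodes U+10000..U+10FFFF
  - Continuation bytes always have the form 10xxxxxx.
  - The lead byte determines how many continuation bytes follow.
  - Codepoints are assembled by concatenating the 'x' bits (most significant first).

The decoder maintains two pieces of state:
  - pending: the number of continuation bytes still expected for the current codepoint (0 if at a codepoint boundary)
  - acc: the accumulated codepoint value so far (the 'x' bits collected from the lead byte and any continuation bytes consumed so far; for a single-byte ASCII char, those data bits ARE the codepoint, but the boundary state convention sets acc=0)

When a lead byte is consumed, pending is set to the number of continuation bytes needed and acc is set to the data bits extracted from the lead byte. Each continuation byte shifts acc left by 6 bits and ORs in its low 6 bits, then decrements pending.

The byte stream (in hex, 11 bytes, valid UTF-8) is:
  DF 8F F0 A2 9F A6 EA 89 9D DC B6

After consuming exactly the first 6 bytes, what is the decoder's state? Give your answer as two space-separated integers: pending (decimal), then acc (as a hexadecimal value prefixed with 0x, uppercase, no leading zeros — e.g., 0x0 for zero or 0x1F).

Byte[0]=DF: 2-byte lead. pending=1, acc=0x1F
Byte[1]=8F: continuation. acc=(acc<<6)|0x0F=0x7CF, pending=0
Byte[2]=F0: 4-byte lead. pending=3, acc=0x0
Byte[3]=A2: continuation. acc=(acc<<6)|0x22=0x22, pending=2
Byte[4]=9F: continuation. acc=(acc<<6)|0x1F=0x89F, pending=1
Byte[5]=A6: continuation. acc=(acc<<6)|0x26=0x227E6, pending=0

Answer: 0 0x227E6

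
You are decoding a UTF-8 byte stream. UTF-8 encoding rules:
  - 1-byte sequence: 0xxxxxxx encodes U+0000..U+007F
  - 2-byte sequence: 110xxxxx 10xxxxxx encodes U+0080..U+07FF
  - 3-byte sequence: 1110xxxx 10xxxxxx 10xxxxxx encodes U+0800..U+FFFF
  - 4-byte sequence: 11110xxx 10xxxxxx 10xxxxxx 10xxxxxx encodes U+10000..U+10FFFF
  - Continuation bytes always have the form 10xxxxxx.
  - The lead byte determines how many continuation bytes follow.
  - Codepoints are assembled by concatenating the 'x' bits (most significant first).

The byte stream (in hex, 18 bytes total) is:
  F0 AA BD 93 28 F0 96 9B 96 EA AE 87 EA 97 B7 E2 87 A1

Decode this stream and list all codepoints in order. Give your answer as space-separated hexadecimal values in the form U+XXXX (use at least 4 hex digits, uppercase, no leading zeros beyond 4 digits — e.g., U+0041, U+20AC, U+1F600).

Answer: U+2AF53 U+0028 U+166D6 U+AB87 U+A5F7 U+21E1

Derivation:
Byte[0]=F0: 4-byte lead, need 3 cont bytes. acc=0x0
Byte[1]=AA: continuation. acc=(acc<<6)|0x2A=0x2A
Byte[2]=BD: continuation. acc=(acc<<6)|0x3D=0xABD
Byte[3]=93: continuation. acc=(acc<<6)|0x13=0x2AF53
Completed: cp=U+2AF53 (starts at byte 0)
Byte[4]=28: 1-byte ASCII. cp=U+0028
Byte[5]=F0: 4-byte lead, need 3 cont bytes. acc=0x0
Byte[6]=96: continuation. acc=(acc<<6)|0x16=0x16
Byte[7]=9B: continuation. acc=(acc<<6)|0x1B=0x59B
Byte[8]=96: continuation. acc=(acc<<6)|0x16=0x166D6
Completed: cp=U+166D6 (starts at byte 5)
Byte[9]=EA: 3-byte lead, need 2 cont bytes. acc=0xA
Byte[10]=AE: continuation. acc=(acc<<6)|0x2E=0x2AE
Byte[11]=87: continuation. acc=(acc<<6)|0x07=0xAB87
Completed: cp=U+AB87 (starts at byte 9)
Byte[12]=EA: 3-byte lead, need 2 cont bytes. acc=0xA
Byte[13]=97: continuation. acc=(acc<<6)|0x17=0x297
Byte[14]=B7: continuation. acc=(acc<<6)|0x37=0xA5F7
Completed: cp=U+A5F7 (starts at byte 12)
Byte[15]=E2: 3-byte lead, need 2 cont bytes. acc=0x2
Byte[16]=87: continuation. acc=(acc<<6)|0x07=0x87
Byte[17]=A1: continuation. acc=(acc<<6)|0x21=0x21E1
Completed: cp=U+21E1 (starts at byte 15)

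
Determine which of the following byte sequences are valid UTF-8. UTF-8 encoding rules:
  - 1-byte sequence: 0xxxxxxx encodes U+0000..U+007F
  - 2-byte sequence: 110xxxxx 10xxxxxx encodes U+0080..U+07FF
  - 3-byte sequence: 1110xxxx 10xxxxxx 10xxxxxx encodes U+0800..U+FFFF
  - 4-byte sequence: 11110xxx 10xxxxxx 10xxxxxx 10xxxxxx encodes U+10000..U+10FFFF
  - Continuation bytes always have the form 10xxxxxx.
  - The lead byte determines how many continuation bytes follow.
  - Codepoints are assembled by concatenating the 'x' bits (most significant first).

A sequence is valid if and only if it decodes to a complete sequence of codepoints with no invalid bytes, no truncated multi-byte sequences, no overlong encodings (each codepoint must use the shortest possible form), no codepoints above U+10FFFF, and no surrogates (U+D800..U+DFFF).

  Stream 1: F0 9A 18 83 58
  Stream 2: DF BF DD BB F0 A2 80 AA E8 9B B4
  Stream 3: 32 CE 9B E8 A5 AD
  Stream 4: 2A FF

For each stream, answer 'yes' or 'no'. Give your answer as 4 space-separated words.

Stream 1: error at byte offset 2. INVALID
Stream 2: decodes cleanly. VALID
Stream 3: decodes cleanly. VALID
Stream 4: error at byte offset 1. INVALID

Answer: no yes yes no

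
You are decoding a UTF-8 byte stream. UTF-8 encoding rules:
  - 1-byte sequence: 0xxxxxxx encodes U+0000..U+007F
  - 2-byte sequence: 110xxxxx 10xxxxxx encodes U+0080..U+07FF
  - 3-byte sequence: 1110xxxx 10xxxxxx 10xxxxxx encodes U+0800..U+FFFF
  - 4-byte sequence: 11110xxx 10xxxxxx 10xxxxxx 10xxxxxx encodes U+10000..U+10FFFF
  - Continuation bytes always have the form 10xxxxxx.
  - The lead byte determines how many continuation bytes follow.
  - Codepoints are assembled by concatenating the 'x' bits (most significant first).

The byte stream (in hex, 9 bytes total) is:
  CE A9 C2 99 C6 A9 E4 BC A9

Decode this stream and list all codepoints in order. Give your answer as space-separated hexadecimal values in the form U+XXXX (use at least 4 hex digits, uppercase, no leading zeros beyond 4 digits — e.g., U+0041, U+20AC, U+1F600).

Byte[0]=CE: 2-byte lead, need 1 cont bytes. acc=0xE
Byte[1]=A9: continuation. acc=(acc<<6)|0x29=0x3A9
Completed: cp=U+03A9 (starts at byte 0)
Byte[2]=C2: 2-byte lead, need 1 cont bytes. acc=0x2
Byte[3]=99: continuation. acc=(acc<<6)|0x19=0x99
Completed: cp=U+0099 (starts at byte 2)
Byte[4]=C6: 2-byte lead, need 1 cont bytes. acc=0x6
Byte[5]=A9: continuation. acc=(acc<<6)|0x29=0x1A9
Completed: cp=U+01A9 (starts at byte 4)
Byte[6]=E4: 3-byte lead, need 2 cont bytes. acc=0x4
Byte[7]=BC: continuation. acc=(acc<<6)|0x3C=0x13C
Byte[8]=A9: continuation. acc=(acc<<6)|0x29=0x4F29
Completed: cp=U+4F29 (starts at byte 6)

Answer: U+03A9 U+0099 U+01A9 U+4F29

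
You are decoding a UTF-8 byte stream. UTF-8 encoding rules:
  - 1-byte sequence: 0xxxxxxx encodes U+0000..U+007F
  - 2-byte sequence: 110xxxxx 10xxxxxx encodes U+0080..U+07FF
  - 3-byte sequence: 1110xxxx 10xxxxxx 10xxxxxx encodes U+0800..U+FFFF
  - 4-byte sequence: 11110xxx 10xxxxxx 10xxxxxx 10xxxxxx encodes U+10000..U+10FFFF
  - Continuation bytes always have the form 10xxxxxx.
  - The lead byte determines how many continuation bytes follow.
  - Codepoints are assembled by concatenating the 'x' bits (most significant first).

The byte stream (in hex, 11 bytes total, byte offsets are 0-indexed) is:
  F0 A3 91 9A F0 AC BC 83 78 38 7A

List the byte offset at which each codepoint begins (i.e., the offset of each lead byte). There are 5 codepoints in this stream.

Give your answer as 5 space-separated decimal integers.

Answer: 0 4 8 9 10

Derivation:
Byte[0]=F0: 4-byte lead, need 3 cont bytes. acc=0x0
Byte[1]=A3: continuation. acc=(acc<<6)|0x23=0x23
Byte[2]=91: continuation. acc=(acc<<6)|0x11=0x8D1
Byte[3]=9A: continuation. acc=(acc<<6)|0x1A=0x2345A
Completed: cp=U+2345A (starts at byte 0)
Byte[4]=F0: 4-byte lead, need 3 cont bytes. acc=0x0
Byte[5]=AC: continuation. acc=(acc<<6)|0x2C=0x2C
Byte[6]=BC: continuation. acc=(acc<<6)|0x3C=0xB3C
Byte[7]=83: continuation. acc=(acc<<6)|0x03=0x2CF03
Completed: cp=U+2CF03 (starts at byte 4)
Byte[8]=78: 1-byte ASCII. cp=U+0078
Byte[9]=38: 1-byte ASCII. cp=U+0038
Byte[10]=7A: 1-byte ASCII. cp=U+007A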